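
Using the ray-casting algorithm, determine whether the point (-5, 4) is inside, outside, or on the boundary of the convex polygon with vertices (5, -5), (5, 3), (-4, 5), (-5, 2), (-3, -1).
The point (-5, 4) lies strictly outside the polygon

Cast a horizontal ray to the right from the query point and count how many polygon edges it crosses (each edge strictly once or zero times, handled with the usual half-open convention). 
Parity of crossings → even ⇒ outside.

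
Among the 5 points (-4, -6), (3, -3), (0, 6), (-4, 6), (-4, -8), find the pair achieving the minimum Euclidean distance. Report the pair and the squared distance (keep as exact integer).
Pair = ((-4, -6), (-4, -8)); squared distance = 4

Compute all C(5, 2) = 10 pairwise squared distances (x_i − x_j)² + (y_i − y_j)². The minimum is 4, attained by the pair ((-4, -6), (-4, -8)).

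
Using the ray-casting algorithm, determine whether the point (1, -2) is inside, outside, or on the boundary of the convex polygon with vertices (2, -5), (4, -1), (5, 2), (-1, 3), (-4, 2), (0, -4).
The point (1, -2) lies strictly inside the polygon

Cast a horizontal ray to the right from the query point and count how many polygon edges it crosses (each edge strictly once or zero times, handled with the usual half-open convention). 
Parity of crossings → odd ⇒ inside.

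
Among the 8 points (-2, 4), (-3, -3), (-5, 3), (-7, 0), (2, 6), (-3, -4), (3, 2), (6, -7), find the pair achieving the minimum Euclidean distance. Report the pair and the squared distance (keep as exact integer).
Pair = ((-3, -3), (-3, -4)); squared distance = 1

Compute all C(8, 2) = 28 pairwise squared distances (x_i − x_j)² + (y_i − y_j)². The minimum is 1, attained by the pair ((-3, -3), (-3, -4)).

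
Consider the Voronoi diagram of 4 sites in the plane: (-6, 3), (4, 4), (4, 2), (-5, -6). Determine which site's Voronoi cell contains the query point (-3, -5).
Nearest site = (-5, -6)

The Voronoi cell of site s contains exactly those query points closer to s than to any other site. Compute squared distances from q = (-3, -5) to each site:
  (-5 − -3)² + (-6 − -5)² = 5
  (-6 − -3)² + (3 − -5)² = 73
  (4 − -3)² + (2 − -5)² = 98
  (4 − -3)² + (4 − -5)² = 130
Minimum is attained by (-5, -6), so q lies in its Voronoi cell.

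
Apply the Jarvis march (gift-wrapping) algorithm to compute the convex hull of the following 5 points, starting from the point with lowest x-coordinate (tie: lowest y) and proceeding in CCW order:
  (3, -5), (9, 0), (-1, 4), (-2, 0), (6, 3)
Hull (CCW) = [(-2, 0), (3, -5), (9, 0), (6, 3), (-1, 4)]

Jarvis march: at each step, from the current hull vertex p, select the next vertex q as the point such that every other point lies strictly to the left of (or on) the directed line p → q. (Equivalently: for every other point r, the cross product (q − p) × (r − p) ≥ 0.)
Starting point (lowest x, tie lowest y): (-2, 0). Wrap until returning to start. Resulting hull: (-2, 0), (3, -5), (9, 0), (6, 3), (-1, 4).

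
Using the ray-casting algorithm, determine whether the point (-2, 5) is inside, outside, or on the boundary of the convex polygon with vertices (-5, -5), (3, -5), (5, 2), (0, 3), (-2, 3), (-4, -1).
The point (-2, 5) lies strictly outside the polygon

Cast a horizontal ray to the right from the query point and count how many polygon edges it crosses (each edge strictly once or zero times, handled with the usual half-open convention). 
Parity of crossings → even ⇒ outside.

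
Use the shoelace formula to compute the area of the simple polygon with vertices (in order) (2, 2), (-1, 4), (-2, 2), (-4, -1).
Area = 10

Shoelace formula: Area = (1/2) |Σ_i (x_i · y_{i+1} − x_{i+1} · y_i)| (indices mod n). Compute each cross term:
  (2)(4) − (-1)(2) = 10
  (-1)(2) − (-2)(4) = 6
  (-2)(-1) − (-4)(2) = 10
  (-4)(2) − (2)(-1) = -6
Sum = 20, so (signed) Area = 20/2 = 10, |Area| = 10.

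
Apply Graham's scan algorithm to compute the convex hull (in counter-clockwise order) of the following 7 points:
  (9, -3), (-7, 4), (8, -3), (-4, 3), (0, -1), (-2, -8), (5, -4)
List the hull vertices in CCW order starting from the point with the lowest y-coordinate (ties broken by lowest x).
Hull (CCW) = [(-2, -8), (9, -3), (-4, 3), (-7, 4)]

Graham scan procedure:
  1. Find the pivot p₀ = point with lowest y (tie → lowest x): (-2, -8).
  2. Sort the remaining points by polar angle around p₀.
  3. Walk through sorted points, maintaining a stack; pop the top while the last three entries make a non-left turn (cross product ≤ 0).
  4. Final stack is the convex hull in CCW order: (-2, -8), (9, -3), (-4, 3), (-7, 4).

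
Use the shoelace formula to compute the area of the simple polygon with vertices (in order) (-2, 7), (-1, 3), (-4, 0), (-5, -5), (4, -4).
Area = 93/2

Shoelace formula: Area = (1/2) |Σ_i (x_i · y_{i+1} − x_{i+1} · y_i)| (indices mod n). Compute each cross term:
  (-2)(3) − (-1)(7) = 1
  (-1)(0) − (-4)(3) = 12
  (-4)(-5) − (-5)(0) = 20
  (-5)(-4) − (4)(-5) = 40
  (4)(7) − (-2)(-4) = 20
Sum = 93, so (signed) Area = 93/2 = 93/2, |Area| = 93/2.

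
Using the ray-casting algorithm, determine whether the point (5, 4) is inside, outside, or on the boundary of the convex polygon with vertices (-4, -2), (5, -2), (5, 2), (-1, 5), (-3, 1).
The point (5, 4) lies strictly outside the polygon

Cast a horizontal ray to the right from the query point and count how many polygon edges it crosses (each edge strictly once or zero times, handled with the usual half-open convention). 
Parity of crossings → even ⇒ outside.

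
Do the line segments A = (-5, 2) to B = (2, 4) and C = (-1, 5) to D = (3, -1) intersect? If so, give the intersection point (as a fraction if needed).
Yes; intersection at (1/25, 86/25) (t = 18/25 on AB, s = 13/50 on CD)

Parametrize AB as A + t(B − A) = (-5 + 7 t, 2 + 2 t) and CD as C + s(D − C) = (-1 + 4 s, 5 + -6 s). Solve the linear system for (t, s). Determinant = 50 ≠ 0, so a unique intersection of the containing lines exists. Solution: t = 18/25, s = 13/50 — both in [0, 1], so the segments cross. Intersection point: (1/25, 86/25).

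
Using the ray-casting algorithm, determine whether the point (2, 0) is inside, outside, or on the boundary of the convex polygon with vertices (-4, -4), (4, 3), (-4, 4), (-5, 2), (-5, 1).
The point (2, 0) lies strictly outside the polygon

Cast a horizontal ray to the right from the query point and count how many polygon edges it crosses (each edge strictly once or zero times, handled with the usual half-open convention). 
Parity of crossings → even ⇒ outside.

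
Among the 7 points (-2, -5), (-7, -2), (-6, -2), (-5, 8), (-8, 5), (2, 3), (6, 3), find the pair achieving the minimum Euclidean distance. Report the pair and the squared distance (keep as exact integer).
Pair = ((-7, -2), (-6, -2)); squared distance = 1

Compute all C(7, 2) = 21 pairwise squared distances (x_i − x_j)² + (y_i − y_j)². The minimum is 1, attained by the pair ((-7, -2), (-6, -2)).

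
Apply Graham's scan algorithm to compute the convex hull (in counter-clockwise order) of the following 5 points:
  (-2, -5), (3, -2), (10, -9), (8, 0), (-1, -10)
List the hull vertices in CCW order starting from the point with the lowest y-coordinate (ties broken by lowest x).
Hull (CCW) = [(-1, -10), (10, -9), (8, 0), (3, -2), (-2, -5)]

Graham scan procedure:
  1. Find the pivot p₀ = point with lowest y (tie → lowest x): (-1, -10).
  2. Sort the remaining points by polar angle around p₀.
  3. Walk through sorted points, maintaining a stack; pop the top while the last three entries make a non-left turn (cross product ≤ 0).
  4. Final stack is the convex hull in CCW order: (-1, -10), (10, -9), (8, 0), (3, -2), (-2, -5).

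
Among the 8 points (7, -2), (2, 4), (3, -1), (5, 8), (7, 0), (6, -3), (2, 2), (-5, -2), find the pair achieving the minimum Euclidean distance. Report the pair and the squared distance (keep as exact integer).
Pair = ((7, -2), (6, -3)); squared distance = 2

Compute all C(8, 2) = 28 pairwise squared distances (x_i − x_j)² + (y_i − y_j)². The minimum is 2, attained by the pair ((7, -2), (6, -3)).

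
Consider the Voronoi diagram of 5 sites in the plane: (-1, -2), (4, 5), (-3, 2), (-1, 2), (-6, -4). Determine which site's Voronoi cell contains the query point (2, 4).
Nearest site = (4, 5)

The Voronoi cell of site s contains exactly those query points closer to s than to any other site. Compute squared distances from q = (2, 4) to each site:
  (4 − 2)² + (5 − 4)² = 5
  (-1 − 2)² + (2 − 4)² = 13
  (-3 − 2)² + (2 − 4)² = 29
  (-1 − 2)² + (-2 − 4)² = 45
  (-6 − 2)² + (-4 − 4)² = 128
Minimum is attained by (4, 5), so q lies in its Voronoi cell.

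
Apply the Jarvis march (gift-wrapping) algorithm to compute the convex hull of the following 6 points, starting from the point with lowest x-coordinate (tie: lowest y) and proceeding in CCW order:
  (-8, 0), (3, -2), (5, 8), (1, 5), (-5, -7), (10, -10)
Hull (CCW) = [(-8, 0), (-5, -7), (10, -10), (5, 8)]

Jarvis march: at each step, from the current hull vertex p, select the next vertex q as the point such that every other point lies strictly to the left of (or on) the directed line p → q. (Equivalently: for every other point r, the cross product (q − p) × (r − p) ≥ 0.)
Starting point (lowest x, tie lowest y): (-8, 0). Wrap until returning to start. Resulting hull: (-8, 0), (-5, -7), (10, -10), (5, 8).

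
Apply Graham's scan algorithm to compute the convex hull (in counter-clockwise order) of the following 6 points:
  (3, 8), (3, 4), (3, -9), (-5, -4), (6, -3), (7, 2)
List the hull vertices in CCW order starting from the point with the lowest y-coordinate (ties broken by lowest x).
Hull (CCW) = [(3, -9), (6, -3), (7, 2), (3, 8), (-5, -4)]

Graham scan procedure:
  1. Find the pivot p₀ = point with lowest y (tie → lowest x): (3, -9).
  2. Sort the remaining points by polar angle around p₀.
  3. Walk through sorted points, maintaining a stack; pop the top while the last three entries make a non-left turn (cross product ≤ 0).
  4. Final stack is the convex hull in CCW order: (3, -9), (6, -3), (7, 2), (3, 8), (-5, -4).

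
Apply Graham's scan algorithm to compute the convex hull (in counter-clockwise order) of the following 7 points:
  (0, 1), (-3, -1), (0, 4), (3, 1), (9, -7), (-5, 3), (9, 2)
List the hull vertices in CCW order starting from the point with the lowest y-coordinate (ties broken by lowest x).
Hull (CCW) = [(9, -7), (9, 2), (0, 4), (-5, 3), (-3, -1)]

Graham scan procedure:
  1. Find the pivot p₀ = point with lowest y (tie → lowest x): (9, -7).
  2. Sort the remaining points by polar angle around p₀.
  3. Walk through sorted points, maintaining a stack; pop the top while the last three entries make a non-left turn (cross product ≤ 0).
  4. Final stack is the convex hull in CCW order: (9, -7), (9, 2), (0, 4), (-5, 3), (-3, -1).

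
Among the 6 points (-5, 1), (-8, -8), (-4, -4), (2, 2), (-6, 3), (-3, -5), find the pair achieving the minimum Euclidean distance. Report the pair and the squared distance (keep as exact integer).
Pair = ((-4, -4), (-3, -5)); squared distance = 2

Compute all C(6, 2) = 15 pairwise squared distances (x_i − x_j)² + (y_i − y_j)². The minimum is 2, attained by the pair ((-4, -4), (-3, -5)).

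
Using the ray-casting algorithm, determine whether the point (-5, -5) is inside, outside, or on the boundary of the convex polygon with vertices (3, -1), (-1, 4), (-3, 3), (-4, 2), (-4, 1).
The point (-5, -5) lies strictly outside the polygon

Cast a horizontal ray to the right from the query point and count how many polygon edges it crosses (each edge strictly once or zero times, handled with the usual half-open convention). 
Parity of crossings → even ⇒ outside.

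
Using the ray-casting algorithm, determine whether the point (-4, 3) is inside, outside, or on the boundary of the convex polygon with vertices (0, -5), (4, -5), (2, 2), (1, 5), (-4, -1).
The point (-4, 3) lies strictly outside the polygon

Cast a horizontal ray to the right from the query point and count how many polygon edges it crosses (each edge strictly once or zero times, handled with the usual half-open convention). 
Parity of crossings → even ⇒ outside.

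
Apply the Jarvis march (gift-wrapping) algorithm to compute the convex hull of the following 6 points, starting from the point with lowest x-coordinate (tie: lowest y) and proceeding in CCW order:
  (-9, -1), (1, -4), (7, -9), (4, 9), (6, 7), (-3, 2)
Hull (CCW) = [(-9, -1), (7, -9), (6, 7), (4, 9)]

Jarvis march: at each step, from the current hull vertex p, select the next vertex q as the point such that every other point lies strictly to the left of (or on) the directed line p → q. (Equivalently: for every other point r, the cross product (q − p) × (r − p) ≥ 0.)
Starting point (lowest x, tie lowest y): (-9, -1). Wrap until returning to start. Resulting hull: (-9, -1), (7, -9), (6, 7), (4, 9).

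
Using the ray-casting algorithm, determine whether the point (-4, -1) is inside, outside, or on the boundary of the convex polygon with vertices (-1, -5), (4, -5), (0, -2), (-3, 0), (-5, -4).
The point (-4, -1) lies strictly outside the polygon

Cast a horizontal ray to the right from the query point and count how many polygon edges it crosses (each edge strictly once or zero times, handled with the usual half-open convention). 
Parity of crossings → even ⇒ outside.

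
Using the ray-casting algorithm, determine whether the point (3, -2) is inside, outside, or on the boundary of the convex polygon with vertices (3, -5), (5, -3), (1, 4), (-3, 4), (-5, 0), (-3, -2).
The point (3, -2) lies strictly inside the polygon

Cast a horizontal ray to the right from the query point and count how many polygon edges it crosses (each edge strictly once or zero times, handled with the usual half-open convention). 
Parity of crossings → odd ⇒ inside.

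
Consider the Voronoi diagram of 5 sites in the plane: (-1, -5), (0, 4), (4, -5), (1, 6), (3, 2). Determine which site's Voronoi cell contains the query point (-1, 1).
Nearest site = (0, 4)

The Voronoi cell of site s contains exactly those query points closer to s than to any other site. Compute squared distances from q = (-1, 1) to each site:
  (0 − -1)² + (4 − 1)² = 10
  (3 − -1)² + (2 − 1)² = 17
  (1 − -1)² + (6 − 1)² = 29
  (-1 − -1)² + (-5 − 1)² = 36
  (4 − -1)² + (-5 − 1)² = 61
Minimum is attained by (0, 4), so q lies in its Voronoi cell.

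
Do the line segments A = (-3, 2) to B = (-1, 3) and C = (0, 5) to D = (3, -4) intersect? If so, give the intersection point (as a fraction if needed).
No (intersection of containing lines falls outside at least one segment)

Parametrize and solve: t = 12/7, s = 1/7. At least one of these is outside [0, 1], so the segments do not intersect.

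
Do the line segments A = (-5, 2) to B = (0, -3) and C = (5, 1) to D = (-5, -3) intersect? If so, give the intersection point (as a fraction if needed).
Yes; intersection at (-10/7, -11/7) (t = 5/7 on AB, s = 9/14 on CD)

Parametrize AB as A + t(B − A) = (-5 + 5 t, 2 + -5 t) and CD as C + s(D − C) = (5 + -10 s, 1 + -4 s). Solve the linear system for (t, s). Determinant = 70 ≠ 0, so a unique intersection of the containing lines exists. Solution: t = 5/7, s = 9/14 — both in [0, 1], so the segments cross. Intersection point: (-10/7, -11/7).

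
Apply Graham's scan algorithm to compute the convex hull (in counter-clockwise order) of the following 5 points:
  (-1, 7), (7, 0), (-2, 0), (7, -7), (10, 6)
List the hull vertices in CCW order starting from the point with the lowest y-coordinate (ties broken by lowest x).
Hull (CCW) = [(7, -7), (10, 6), (-1, 7), (-2, 0)]

Graham scan procedure:
  1. Find the pivot p₀ = point with lowest y (tie → lowest x): (7, -7).
  2. Sort the remaining points by polar angle around p₀.
  3. Walk through sorted points, maintaining a stack; pop the top while the last three entries make a non-left turn (cross product ≤ 0).
  4. Final stack is the convex hull in CCW order: (7, -7), (10, 6), (-1, 7), (-2, 0).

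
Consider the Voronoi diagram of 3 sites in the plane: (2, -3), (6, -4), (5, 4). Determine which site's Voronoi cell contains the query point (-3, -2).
Nearest site = (2, -3)

The Voronoi cell of site s contains exactly those query points closer to s than to any other site. Compute squared distances from q = (-3, -2) to each site:
  (2 − -3)² + (-3 − -2)² = 26
  (6 − -3)² + (-4 − -2)² = 85
  (5 − -3)² + (4 − -2)² = 100
Minimum is attained by (2, -3), so q lies in its Voronoi cell.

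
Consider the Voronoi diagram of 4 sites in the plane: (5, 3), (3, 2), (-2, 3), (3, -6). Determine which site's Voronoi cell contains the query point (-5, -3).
Nearest site = (-2, 3)

The Voronoi cell of site s contains exactly those query points closer to s than to any other site. Compute squared distances from q = (-5, -3) to each site:
  (-2 − -5)² + (3 − -3)² = 45
  (3 − -5)² + (-6 − -3)² = 73
  (3 − -5)² + (2 − -3)² = 89
  (5 − -5)² + (3 − -3)² = 136
Minimum is attained by (-2, 3), so q lies in its Voronoi cell.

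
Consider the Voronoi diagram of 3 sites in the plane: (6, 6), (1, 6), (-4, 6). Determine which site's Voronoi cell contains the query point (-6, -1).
Nearest site = (-4, 6)

The Voronoi cell of site s contains exactly those query points closer to s than to any other site. Compute squared distances from q = (-6, -1) to each site:
  (-4 − -6)² + (6 − -1)² = 53
  (1 − -6)² + (6 − -1)² = 98
  (6 − -6)² + (6 − -1)² = 193
Minimum is attained by (-4, 6), so q lies in its Voronoi cell.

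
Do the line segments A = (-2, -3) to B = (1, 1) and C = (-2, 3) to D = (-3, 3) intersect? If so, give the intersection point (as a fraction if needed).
No (intersection of containing lines falls outside at least one segment)

Parametrize and solve: t = 3/2, s = -9/2. At least one of these is outside [0, 1], so the segments do not intersect.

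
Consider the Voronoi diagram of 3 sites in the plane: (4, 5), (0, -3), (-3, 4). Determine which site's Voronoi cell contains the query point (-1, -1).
Nearest site = (0, -3)

The Voronoi cell of site s contains exactly those query points closer to s than to any other site. Compute squared distances from q = (-1, -1) to each site:
  (0 − -1)² + (-3 − -1)² = 5
  (-3 − -1)² + (4 − -1)² = 29
  (4 − -1)² + (5 − -1)² = 61
Minimum is attained by (0, -3), so q lies in its Voronoi cell.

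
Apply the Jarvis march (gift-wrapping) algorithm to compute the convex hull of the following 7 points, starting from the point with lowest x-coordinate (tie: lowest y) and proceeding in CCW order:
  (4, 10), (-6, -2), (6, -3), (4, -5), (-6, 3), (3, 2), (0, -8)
Hull (CCW) = [(-6, -2), (0, -8), (4, -5), (6, -3), (4, 10), (-6, 3)]

Jarvis march: at each step, from the current hull vertex p, select the next vertex q as the point such that every other point lies strictly to the left of (or on) the directed line p → q. (Equivalently: for every other point r, the cross product (q − p) × (r − p) ≥ 0.)
Starting point (lowest x, tie lowest y): (-6, -2). Wrap until returning to start. Resulting hull: (-6, -2), (0, -8), (4, -5), (6, -3), (4, 10), (-6, 3).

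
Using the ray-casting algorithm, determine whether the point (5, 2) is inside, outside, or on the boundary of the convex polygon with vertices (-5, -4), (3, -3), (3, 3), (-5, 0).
The point (5, 2) lies strictly outside the polygon

Cast a horizontal ray to the right from the query point and count how many polygon edges it crosses (each edge strictly once or zero times, handled with the usual half-open convention). 
Parity of crossings → even ⇒ outside.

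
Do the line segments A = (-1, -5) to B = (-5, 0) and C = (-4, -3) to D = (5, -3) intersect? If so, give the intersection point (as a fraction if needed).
Yes; intersection at (-13/5, -3) (t = 2/5 on AB, s = 7/45 on CD)

Parametrize AB as A + t(B − A) = (-1 + -4 t, -5 + 5 t) and CD as C + s(D − C) = (-4 + 9 s, -3 + 0 s). Solve the linear system for (t, s). Determinant = 45 ≠ 0, so a unique intersection of the containing lines exists. Solution: t = 2/5, s = 7/45 — both in [0, 1], so the segments cross. Intersection point: (-13/5, -3).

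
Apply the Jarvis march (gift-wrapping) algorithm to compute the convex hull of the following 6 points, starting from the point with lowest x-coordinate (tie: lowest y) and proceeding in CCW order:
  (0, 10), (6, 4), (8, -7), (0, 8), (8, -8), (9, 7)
Hull (CCW) = [(0, 8), (8, -8), (9, 7), (0, 10)]

Jarvis march: at each step, from the current hull vertex p, select the next vertex q as the point such that every other point lies strictly to the left of (or on) the directed line p → q. (Equivalently: for every other point r, the cross product (q − p) × (r − p) ≥ 0.)
Starting point (lowest x, tie lowest y): (0, 8). Wrap until returning to start. Resulting hull: (0, 8), (8, -8), (9, 7), (0, 10).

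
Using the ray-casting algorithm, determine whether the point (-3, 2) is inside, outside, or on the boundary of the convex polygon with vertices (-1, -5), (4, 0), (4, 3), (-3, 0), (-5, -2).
The point (-3, 2) lies strictly outside the polygon

Cast a horizontal ray to the right from the query point and count how many polygon edges it crosses (each edge strictly once or zero times, handled with the usual half-open convention). 
Parity of crossings → even ⇒ outside.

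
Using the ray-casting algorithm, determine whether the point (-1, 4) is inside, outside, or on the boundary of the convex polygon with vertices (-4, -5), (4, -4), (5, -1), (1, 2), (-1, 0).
The point (-1, 4) lies strictly outside the polygon

Cast a horizontal ray to the right from the query point and count how many polygon edges it crosses (each edge strictly once or zero times, handled with the usual half-open convention). 
Parity of crossings → even ⇒ outside.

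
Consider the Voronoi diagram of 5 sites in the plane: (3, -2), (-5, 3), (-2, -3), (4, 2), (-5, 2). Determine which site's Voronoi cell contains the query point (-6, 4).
Nearest site = (-5, 3)

The Voronoi cell of site s contains exactly those query points closer to s than to any other site. Compute squared distances from q = (-6, 4) to each site:
  (-5 − -6)² + (3 − 4)² = 2
  (-5 − -6)² + (2 − 4)² = 5
  (-2 − -6)² + (-3 − 4)² = 65
  (4 − -6)² + (2 − 4)² = 104
  (3 − -6)² + (-2 − 4)² = 117
Minimum is attained by (-5, 3), so q lies in its Voronoi cell.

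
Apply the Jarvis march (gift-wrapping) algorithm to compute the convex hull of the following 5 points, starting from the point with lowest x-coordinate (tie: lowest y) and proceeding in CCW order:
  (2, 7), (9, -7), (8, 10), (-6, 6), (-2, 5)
Hull (CCW) = [(-6, 6), (9, -7), (8, 10)]

Jarvis march: at each step, from the current hull vertex p, select the next vertex q as the point such that every other point lies strictly to the left of (or on) the directed line p → q. (Equivalently: for every other point r, the cross product (q − p) × (r − p) ≥ 0.)
Starting point (lowest x, tie lowest y): (-6, 6). Wrap until returning to start. Resulting hull: (-6, 6), (9, -7), (8, 10).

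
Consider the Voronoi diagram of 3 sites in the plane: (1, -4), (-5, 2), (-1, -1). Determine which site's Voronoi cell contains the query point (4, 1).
Nearest site = (-1, -1)

The Voronoi cell of site s contains exactly those query points closer to s than to any other site. Compute squared distances from q = (4, 1) to each site:
  (-1 − 4)² + (-1 − 1)² = 29
  (1 − 4)² + (-4 − 1)² = 34
  (-5 − 4)² + (2 − 1)² = 82
Minimum is attained by (-1, -1), so q lies in its Voronoi cell.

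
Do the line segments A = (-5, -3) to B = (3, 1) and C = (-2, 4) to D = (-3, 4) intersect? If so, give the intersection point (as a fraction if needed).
No (intersection of containing lines falls outside at least one segment)

Parametrize and solve: t = 7/4, s = -11. At least one of these is outside [0, 1], so the segments do not intersect.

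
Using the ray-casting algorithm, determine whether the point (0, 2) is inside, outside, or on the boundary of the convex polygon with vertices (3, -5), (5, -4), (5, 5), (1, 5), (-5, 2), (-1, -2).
The point (0, 2) lies strictly inside the polygon

Cast a horizontal ray to the right from the query point and count how many polygon edges it crosses (each edge strictly once or zero times, handled with the usual half-open convention). 
Parity of crossings → odd ⇒ inside.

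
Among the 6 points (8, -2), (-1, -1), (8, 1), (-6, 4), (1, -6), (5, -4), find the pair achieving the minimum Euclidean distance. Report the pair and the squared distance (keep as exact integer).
Pair = ((8, -2), (8, 1)); squared distance = 9

Compute all C(6, 2) = 15 pairwise squared distances (x_i − x_j)² + (y_i − y_j)². The minimum is 9, attained by the pair ((8, -2), (8, 1)).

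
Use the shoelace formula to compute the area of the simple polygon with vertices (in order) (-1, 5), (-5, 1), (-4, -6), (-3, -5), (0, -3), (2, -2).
Area = 83/2

Shoelace formula: Area = (1/2) |Σ_i (x_i · y_{i+1} − x_{i+1} · y_i)| (indices mod n). Compute each cross term:
  (-1)(1) − (-5)(5) = 24
  (-5)(-6) − (-4)(1) = 34
  (-4)(-5) − (-3)(-6) = 2
  (-3)(-3) − (0)(-5) = 9
  (0)(-2) − (2)(-3) = 6
  (2)(5) − (-1)(-2) = 8
Sum = 83, so (signed) Area = 83/2 = 83/2, |Area| = 83/2.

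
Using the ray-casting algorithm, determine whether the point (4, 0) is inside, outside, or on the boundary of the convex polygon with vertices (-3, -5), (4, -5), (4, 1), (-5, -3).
The point (4, 0) lies on the polygon boundary

Boundary check: the query satisfies the collinearity and bounding-box conditions for some polygon edge, so it lies exactly on the boundary.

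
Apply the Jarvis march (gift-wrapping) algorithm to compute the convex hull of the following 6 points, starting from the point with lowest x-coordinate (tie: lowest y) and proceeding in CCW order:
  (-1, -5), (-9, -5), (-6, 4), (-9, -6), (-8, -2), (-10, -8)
Hull (CCW) = [(-10, -8), (-1, -5), (-6, 4)]

Jarvis march: at each step, from the current hull vertex p, select the next vertex q as the point such that every other point lies strictly to the left of (or on) the directed line p → q. (Equivalently: for every other point r, the cross product (q − p) × (r − p) ≥ 0.)
Starting point (lowest x, tie lowest y): (-10, -8). Wrap until returning to start. Resulting hull: (-10, -8), (-1, -5), (-6, 4).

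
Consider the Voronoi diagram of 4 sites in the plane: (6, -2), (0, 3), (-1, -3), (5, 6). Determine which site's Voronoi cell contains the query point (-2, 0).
Nearest site = (-1, -3)

The Voronoi cell of site s contains exactly those query points closer to s than to any other site. Compute squared distances from q = (-2, 0) to each site:
  (-1 − -2)² + (-3 − 0)² = 10
  (0 − -2)² + (3 − 0)² = 13
  (6 − -2)² + (-2 − 0)² = 68
  (5 − -2)² + (6 − 0)² = 85
Minimum is attained by (-1, -3), so q lies in its Voronoi cell.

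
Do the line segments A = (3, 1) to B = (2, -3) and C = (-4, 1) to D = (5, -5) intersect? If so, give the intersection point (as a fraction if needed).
Yes; intersection at (2, -3) (t = 1 on AB, s = 2/3 on CD)

Parametrize AB as A + t(B − A) = (3 + -1 t, 1 + -4 t) and CD as C + s(D − C) = (-4 + 9 s, 1 + -6 s). Solve the linear system for (t, s). Determinant = -42 ≠ 0, so a unique intersection of the containing lines exists. Solution: t = 1, s = 2/3 — both in [0, 1], so the segments cross. Intersection point: (2, -3).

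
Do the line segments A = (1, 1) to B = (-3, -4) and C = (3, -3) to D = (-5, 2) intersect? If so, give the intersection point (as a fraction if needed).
Yes; intersection at (-7/15, -5/6) (t = 11/30 on AB, s = 13/30 on CD)

Parametrize AB as A + t(B − A) = (1 + -4 t, 1 + -5 t) and CD as C + s(D − C) = (3 + -8 s, -3 + 5 s). Solve the linear system for (t, s). Determinant = 60 ≠ 0, so a unique intersection of the containing lines exists. Solution: t = 11/30, s = 13/30 — both in [0, 1], so the segments cross. Intersection point: (-7/15, -5/6).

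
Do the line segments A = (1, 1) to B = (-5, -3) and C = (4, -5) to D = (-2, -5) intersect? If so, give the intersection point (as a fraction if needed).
No (intersection of containing lines falls outside at least one segment)

Parametrize and solve: t = 3/2, s = 2. At least one of these is outside [0, 1], so the segments do not intersect.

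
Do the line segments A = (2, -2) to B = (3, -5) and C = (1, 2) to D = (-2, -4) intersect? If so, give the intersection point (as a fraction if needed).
No (intersection of containing lines falls outside at least one segment)

Parametrize and solve: t = -6/5, s = 1/15. At least one of these is outside [0, 1], so the segments do not intersect.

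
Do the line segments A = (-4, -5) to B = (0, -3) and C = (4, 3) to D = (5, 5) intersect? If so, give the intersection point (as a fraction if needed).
No (intersection of containing lines falls outside at least one segment)

Parametrize and solve: t = 4/3, s = -8/3. At least one of these is outside [0, 1], so the segments do not intersect.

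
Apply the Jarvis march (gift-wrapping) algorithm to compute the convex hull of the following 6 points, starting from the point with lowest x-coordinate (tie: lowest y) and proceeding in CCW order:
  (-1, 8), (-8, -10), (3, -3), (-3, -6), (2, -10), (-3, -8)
Hull (CCW) = [(-8, -10), (2, -10), (3, -3), (-1, 8)]

Jarvis march: at each step, from the current hull vertex p, select the next vertex q as the point such that every other point lies strictly to the left of (or on) the directed line p → q. (Equivalently: for every other point r, the cross product (q − p) × (r − p) ≥ 0.)
Starting point (lowest x, tie lowest y): (-8, -10). Wrap until returning to start. Resulting hull: (-8, -10), (2, -10), (3, -3), (-1, 8).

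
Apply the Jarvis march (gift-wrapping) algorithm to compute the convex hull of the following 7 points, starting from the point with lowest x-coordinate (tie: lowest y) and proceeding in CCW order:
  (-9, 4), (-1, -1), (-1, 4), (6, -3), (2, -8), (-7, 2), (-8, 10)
Hull (CCW) = [(-9, 4), (2, -8), (6, -3), (-1, 4), (-8, 10)]

Jarvis march: at each step, from the current hull vertex p, select the next vertex q as the point such that every other point lies strictly to the left of (or on) the directed line p → q. (Equivalently: for every other point r, the cross product (q − p) × (r − p) ≥ 0.)
Starting point (lowest x, tie lowest y): (-9, 4). Wrap until returning to start. Resulting hull: (-9, 4), (2, -8), (6, -3), (-1, 4), (-8, 10).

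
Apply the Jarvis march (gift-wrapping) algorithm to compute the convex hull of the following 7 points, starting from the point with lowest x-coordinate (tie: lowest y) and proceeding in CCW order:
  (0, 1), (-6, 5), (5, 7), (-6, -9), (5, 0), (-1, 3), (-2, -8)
Hull (CCW) = [(-6, -9), (-2, -8), (5, 0), (5, 7), (-6, 5)]

Jarvis march: at each step, from the current hull vertex p, select the next vertex q as the point such that every other point lies strictly to the left of (or on) the directed line p → q. (Equivalently: for every other point r, the cross product (q − p) × (r − p) ≥ 0.)
Starting point (lowest x, tie lowest y): (-6, -9). Wrap until returning to start. Resulting hull: (-6, -9), (-2, -8), (5, 0), (5, 7), (-6, 5).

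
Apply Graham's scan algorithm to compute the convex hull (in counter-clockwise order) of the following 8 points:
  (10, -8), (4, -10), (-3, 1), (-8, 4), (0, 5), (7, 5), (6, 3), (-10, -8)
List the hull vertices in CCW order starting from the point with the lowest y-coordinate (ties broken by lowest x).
Hull (CCW) = [(4, -10), (10, -8), (7, 5), (0, 5), (-8, 4), (-10, -8)]

Graham scan procedure:
  1. Find the pivot p₀ = point with lowest y (tie → lowest x): (4, -10).
  2. Sort the remaining points by polar angle around p₀.
  3. Walk through sorted points, maintaining a stack; pop the top while the last three entries make a non-left turn (cross product ≤ 0).
  4. Final stack is the convex hull in CCW order: (4, -10), (10, -8), (7, 5), (0, 5), (-8, 4), (-10, -8).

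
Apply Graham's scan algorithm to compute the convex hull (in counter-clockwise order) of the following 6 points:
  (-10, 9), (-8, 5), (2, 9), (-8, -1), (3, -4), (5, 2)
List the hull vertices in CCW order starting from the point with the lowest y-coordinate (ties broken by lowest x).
Hull (CCW) = [(3, -4), (5, 2), (2, 9), (-10, 9), (-8, -1)]

Graham scan procedure:
  1. Find the pivot p₀ = point with lowest y (tie → lowest x): (3, -4).
  2. Sort the remaining points by polar angle around p₀.
  3. Walk through sorted points, maintaining a stack; pop the top while the last three entries make a non-left turn (cross product ≤ 0).
  4. Final stack is the convex hull in CCW order: (3, -4), (5, 2), (2, 9), (-10, 9), (-8, -1).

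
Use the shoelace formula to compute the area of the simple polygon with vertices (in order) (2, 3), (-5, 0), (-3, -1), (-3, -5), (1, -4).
Area = 30

Shoelace formula: Area = (1/2) |Σ_i (x_i · y_{i+1} − x_{i+1} · y_i)| (indices mod n). Compute each cross term:
  (2)(0) − (-5)(3) = 15
  (-5)(-1) − (-3)(0) = 5
  (-3)(-5) − (-3)(-1) = 12
  (-3)(-4) − (1)(-5) = 17
  (1)(3) − (2)(-4) = 11
Sum = 60, so (signed) Area = 60/2 = 30, |Area| = 30.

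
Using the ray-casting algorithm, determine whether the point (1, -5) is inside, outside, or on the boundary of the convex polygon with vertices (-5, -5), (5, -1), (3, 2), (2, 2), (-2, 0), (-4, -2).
The point (1, -5) lies strictly outside the polygon

Cast a horizontal ray to the right from the query point and count how many polygon edges it crosses (each edge strictly once or zero times, handled with the usual half-open convention). 
Parity of crossings → even ⇒ outside.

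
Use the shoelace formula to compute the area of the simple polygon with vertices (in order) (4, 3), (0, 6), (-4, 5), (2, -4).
Area = 38

Shoelace formula: Area = (1/2) |Σ_i (x_i · y_{i+1} − x_{i+1} · y_i)| (indices mod n). Compute each cross term:
  (4)(6) − (0)(3) = 24
  (0)(5) − (-4)(6) = 24
  (-4)(-4) − (2)(5) = 6
  (2)(3) − (4)(-4) = 22
Sum = 76, so (signed) Area = 76/2 = 38, |Area| = 38.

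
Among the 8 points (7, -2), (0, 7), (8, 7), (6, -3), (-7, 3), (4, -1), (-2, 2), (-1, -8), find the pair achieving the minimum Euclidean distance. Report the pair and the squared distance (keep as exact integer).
Pair = ((7, -2), (6, -3)); squared distance = 2

Compute all C(8, 2) = 28 pairwise squared distances (x_i − x_j)² + (y_i − y_j)². The minimum is 2, attained by the pair ((7, -2), (6, -3)).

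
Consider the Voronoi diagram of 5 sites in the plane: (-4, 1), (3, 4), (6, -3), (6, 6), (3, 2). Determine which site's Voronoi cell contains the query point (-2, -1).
Nearest site = (-4, 1)

The Voronoi cell of site s contains exactly those query points closer to s than to any other site. Compute squared distances from q = (-2, -1) to each site:
  (-4 − -2)² + (1 − -1)² = 8
  (3 − -2)² + (2 − -1)² = 34
  (3 − -2)² + (4 − -1)² = 50
  (6 − -2)² + (-3 − -1)² = 68
  (6 − -2)² + (6 − -1)² = 113
Minimum is attained by (-4, 1), so q lies in its Voronoi cell.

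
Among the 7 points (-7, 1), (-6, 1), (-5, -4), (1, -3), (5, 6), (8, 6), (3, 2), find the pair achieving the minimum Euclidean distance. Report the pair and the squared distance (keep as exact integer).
Pair = ((-7, 1), (-6, 1)); squared distance = 1

Compute all C(7, 2) = 21 pairwise squared distances (x_i − x_j)² + (y_i − y_j)². The minimum is 1, attained by the pair ((-7, 1), (-6, 1)).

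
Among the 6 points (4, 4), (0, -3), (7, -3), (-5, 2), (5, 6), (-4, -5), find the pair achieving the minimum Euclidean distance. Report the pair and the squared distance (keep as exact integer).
Pair = ((4, 4), (5, 6)); squared distance = 5

Compute all C(6, 2) = 15 pairwise squared distances (x_i − x_j)² + (y_i − y_j)². The minimum is 5, attained by the pair ((4, 4), (5, 6)).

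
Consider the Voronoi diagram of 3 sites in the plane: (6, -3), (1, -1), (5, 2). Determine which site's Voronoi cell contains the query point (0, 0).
Nearest site = (1, -1)

The Voronoi cell of site s contains exactly those query points closer to s than to any other site. Compute squared distances from q = (0, 0) to each site:
  (1 − 0)² + (-1 − 0)² = 2
  (5 − 0)² + (2 − 0)² = 29
  (6 − 0)² + (-3 − 0)² = 45
Minimum is attained by (1, -1), so q lies in its Voronoi cell.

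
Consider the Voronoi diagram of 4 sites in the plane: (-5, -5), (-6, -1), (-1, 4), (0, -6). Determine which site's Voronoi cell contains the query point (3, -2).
Nearest site = (0, -6)

The Voronoi cell of site s contains exactly those query points closer to s than to any other site. Compute squared distances from q = (3, -2) to each site:
  (0 − 3)² + (-6 − -2)² = 25
  (-1 − 3)² + (4 − -2)² = 52
  (-5 − 3)² + (-5 − -2)² = 73
  (-6 − 3)² + (-1 − -2)² = 82
Minimum is attained by (0, -6), so q lies in its Voronoi cell.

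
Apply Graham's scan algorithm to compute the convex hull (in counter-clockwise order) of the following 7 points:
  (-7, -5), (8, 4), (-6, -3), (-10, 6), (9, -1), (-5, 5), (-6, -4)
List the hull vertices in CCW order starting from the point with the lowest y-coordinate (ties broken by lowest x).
Hull (CCW) = [(-7, -5), (9, -1), (8, 4), (-10, 6)]

Graham scan procedure:
  1. Find the pivot p₀ = point with lowest y (tie → lowest x): (-7, -5).
  2. Sort the remaining points by polar angle around p₀.
  3. Walk through sorted points, maintaining a stack; pop the top while the last three entries make a non-left turn (cross product ≤ 0).
  4. Final stack is the convex hull in CCW order: (-7, -5), (9, -1), (8, 4), (-10, 6).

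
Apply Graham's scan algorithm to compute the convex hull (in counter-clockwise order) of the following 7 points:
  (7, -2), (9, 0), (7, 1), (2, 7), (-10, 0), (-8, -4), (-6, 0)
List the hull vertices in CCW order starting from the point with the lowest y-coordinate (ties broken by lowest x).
Hull (CCW) = [(-8, -4), (7, -2), (9, 0), (2, 7), (-10, 0)]

Graham scan procedure:
  1. Find the pivot p₀ = point with lowest y (tie → lowest x): (-8, -4).
  2. Sort the remaining points by polar angle around p₀.
  3. Walk through sorted points, maintaining a stack; pop the top while the last three entries make a non-left turn (cross product ≤ 0).
  4. Final stack is the convex hull in CCW order: (-8, -4), (7, -2), (9, 0), (2, 7), (-10, 0).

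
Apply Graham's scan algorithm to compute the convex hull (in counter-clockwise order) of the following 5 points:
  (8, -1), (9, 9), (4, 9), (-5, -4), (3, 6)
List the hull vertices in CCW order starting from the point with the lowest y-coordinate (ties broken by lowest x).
Hull (CCW) = [(-5, -4), (8, -1), (9, 9), (4, 9)]

Graham scan procedure:
  1. Find the pivot p₀ = point with lowest y (tie → lowest x): (-5, -4).
  2. Sort the remaining points by polar angle around p₀.
  3. Walk through sorted points, maintaining a stack; pop the top while the last three entries make a non-left turn (cross product ≤ 0).
  4. Final stack is the convex hull in CCW order: (-5, -4), (8, -1), (9, 9), (4, 9).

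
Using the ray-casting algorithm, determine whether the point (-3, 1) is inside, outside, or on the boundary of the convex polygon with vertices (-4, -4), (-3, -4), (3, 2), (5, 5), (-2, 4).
The point (-3, 1) lies strictly outside the polygon

Cast a horizontal ray to the right from the query point and count how many polygon edges it crosses (each edge strictly once or zero times, handled with the usual half-open convention). 
Parity of crossings → even ⇒ outside.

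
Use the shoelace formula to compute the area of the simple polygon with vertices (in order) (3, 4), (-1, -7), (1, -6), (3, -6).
Area = 19

Shoelace formula: Area = (1/2) |Σ_i (x_i · y_{i+1} − x_{i+1} · y_i)| (indices mod n). Compute each cross term:
  (3)(-7) − (-1)(4) = -17
  (-1)(-6) − (1)(-7) = 13
  (1)(-6) − (3)(-6) = 12
  (3)(4) − (3)(-6) = 30
Sum = 38, so (signed) Area = 38/2 = 19, |Area| = 19.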